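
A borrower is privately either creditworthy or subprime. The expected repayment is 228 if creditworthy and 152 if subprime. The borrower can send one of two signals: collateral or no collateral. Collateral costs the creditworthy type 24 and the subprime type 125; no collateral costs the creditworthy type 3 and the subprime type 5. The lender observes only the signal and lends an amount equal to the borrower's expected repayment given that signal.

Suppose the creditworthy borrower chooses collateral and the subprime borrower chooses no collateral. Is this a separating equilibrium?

Yes

Under separation the lender infers type exactly: collateral → creditworthy (pays 228), no collateral → subprime (pays 152).
Creditworthy: collateral gives 228 − 24 = 204; no collateral gives 152 − 3 = 149. No deviation. ✓
Subprime: no collateral gives 152 − 5 = 147; collateral gives 228 − 125 = 103. No deviation. ✓
Both incentive constraints hold.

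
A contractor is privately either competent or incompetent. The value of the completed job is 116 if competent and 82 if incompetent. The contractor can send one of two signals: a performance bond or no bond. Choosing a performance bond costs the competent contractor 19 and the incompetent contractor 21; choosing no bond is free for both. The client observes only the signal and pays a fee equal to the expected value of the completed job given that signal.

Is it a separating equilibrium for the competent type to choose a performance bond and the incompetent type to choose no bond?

Under separation the client infers type exactly: bond → competent (pays 116), no bond → incompetent (pays 82).
Competent: bond gives 116 − 19 = 97; no bond gives 82 − 0 = 82. No deviation. ✓
Incompetent: no bond gives 82 − 0 = 82; bond gives 116 − 21 = 95. Would deviate. ✗

No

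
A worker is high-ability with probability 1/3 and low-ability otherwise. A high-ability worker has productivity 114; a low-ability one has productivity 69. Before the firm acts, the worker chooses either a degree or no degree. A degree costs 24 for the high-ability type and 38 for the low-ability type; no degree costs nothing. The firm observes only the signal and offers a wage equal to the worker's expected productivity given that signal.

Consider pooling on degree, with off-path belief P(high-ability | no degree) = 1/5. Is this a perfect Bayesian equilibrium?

At the pooled signal (degree) the firm holds the prior 1/3 and pays 1/3·114 + 2/3·69 = 84. Off-path (no degree) belief 1/5 gives 1/5·114 + 4/5·69 = 78.
High-ability: degree gives 84 − 24 = 60; no degree gives 78 − 0 = 78. Deviates. ✗
Low-ability: degree gives 84 − 38 = 46; no degree gives 78 − 0 = 78. Deviates. ✗

No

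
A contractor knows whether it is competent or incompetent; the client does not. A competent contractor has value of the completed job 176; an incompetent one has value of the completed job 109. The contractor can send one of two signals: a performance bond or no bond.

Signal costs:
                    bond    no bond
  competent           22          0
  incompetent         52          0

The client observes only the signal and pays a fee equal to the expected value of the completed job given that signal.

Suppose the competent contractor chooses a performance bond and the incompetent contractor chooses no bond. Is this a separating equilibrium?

No

If types separate, bond earns payment 176 and no bond earns 109.
Competent: bond gives 176 − 22 = 154; no bond gives 109 − 0 = 109. No deviation. ✓
Incompetent: no bond gives 109 − 0 = 109; bond gives 176 − 52 = 124. Would deviate. ✗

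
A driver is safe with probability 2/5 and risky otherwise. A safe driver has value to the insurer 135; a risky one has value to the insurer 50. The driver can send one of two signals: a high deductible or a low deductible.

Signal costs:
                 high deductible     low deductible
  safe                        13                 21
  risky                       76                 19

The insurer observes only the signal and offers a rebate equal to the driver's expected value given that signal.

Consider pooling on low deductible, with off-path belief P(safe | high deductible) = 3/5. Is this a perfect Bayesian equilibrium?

No

At the pooled signal (low deductible) the insurer holds the prior 2/5 and pays 2/5·135 + 3/5·50 = 84. Off-path (high deductible) belief 3/5 gives 3/5·135 + 2/5·50 = 101.
Safe: low deductible gives 84 − 21 = 63; high deductible gives 101 − 13 = 88. Deviates. ✗
Risky: low deductible gives 84 − 19 = 65; high deductible gives 101 − 76 = 25. Stays. ✓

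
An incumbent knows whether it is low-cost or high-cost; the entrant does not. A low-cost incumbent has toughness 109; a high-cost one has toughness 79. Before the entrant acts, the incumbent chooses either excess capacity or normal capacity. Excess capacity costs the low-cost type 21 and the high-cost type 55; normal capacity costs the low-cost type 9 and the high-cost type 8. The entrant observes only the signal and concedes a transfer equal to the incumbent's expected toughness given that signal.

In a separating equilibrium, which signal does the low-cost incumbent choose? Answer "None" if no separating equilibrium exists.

Try low-cost → excess capacity, high-cost → normal capacity:
  Under separation the entrant infers type exactly: excess capacity → low-cost (pays 109), normal capacity → high-cost (pays 79).
  Low-cost: excess capacity gives 109 − 21 = 88; normal capacity gives 79 − 9 = 70. No deviation. ✓
  High-cost: normal capacity gives 79 − 8 = 71; excess capacity gives 109 − 55 = 54. No deviation. ✓
Both hold — the low-cost type sends excess capacity.

excess capacity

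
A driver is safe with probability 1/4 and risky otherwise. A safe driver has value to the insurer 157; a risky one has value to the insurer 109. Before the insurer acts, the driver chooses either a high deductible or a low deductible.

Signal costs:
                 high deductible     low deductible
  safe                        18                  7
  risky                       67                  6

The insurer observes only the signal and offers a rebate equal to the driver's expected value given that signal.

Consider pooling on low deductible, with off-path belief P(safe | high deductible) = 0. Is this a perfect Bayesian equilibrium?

At the pooled signal (low deductible) the insurer holds the prior 1/4 and pays 1/4·157 + 3/4·109 = 121. Off-path (high deductible) belief 0 gives 0·157 + 1·109 = 109.
Safe: low deductible gives 121 − 7 = 114; high deductible gives 109 − 18 = 91. Stays. ✓
Risky: low deductible gives 121 − 6 = 115; high deductible gives 109 − 67 = 42. Stays. ✓

Yes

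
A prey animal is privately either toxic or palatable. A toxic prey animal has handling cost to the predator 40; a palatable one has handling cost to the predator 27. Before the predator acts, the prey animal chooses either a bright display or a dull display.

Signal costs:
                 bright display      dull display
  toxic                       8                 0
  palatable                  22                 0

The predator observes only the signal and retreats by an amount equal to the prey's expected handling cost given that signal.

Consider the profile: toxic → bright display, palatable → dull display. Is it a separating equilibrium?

Yes

If types separate, bright display earns payment 40 and dull display earns 27.
Toxic: bright display gives 40 − 8 = 32; dull display gives 27 − 0 = 27. No deviation. ✓
Palatable: dull display gives 27 − 0 = 27; bright display gives 40 − 22 = 18. No deviation. ✓
Both incentive constraints hold.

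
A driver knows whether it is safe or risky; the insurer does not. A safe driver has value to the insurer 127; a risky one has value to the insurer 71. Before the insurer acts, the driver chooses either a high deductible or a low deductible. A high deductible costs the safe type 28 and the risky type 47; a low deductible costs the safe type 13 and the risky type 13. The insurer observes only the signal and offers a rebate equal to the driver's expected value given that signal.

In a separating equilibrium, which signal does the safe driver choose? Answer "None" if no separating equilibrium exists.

Try safe → high deductible, risky → low deductible:
  If types separate, high deductible earns payment 127 and low deductible earns 71.
  Safe: high deductible gives 127 − 28 = 99; low deductible gives 71 − 13 = 58. No deviation. ✓
  Risky: low deductible gives 71 − 13 = 58; high deductible gives 127 − 47 = 80. Would deviate. ✗
Try safe → low deductible, risky → high deductible:
  If types separate, low deductible earns payment 127 and high deductible earns 71.
  Safe: low deductible gives 127 − 13 = 114; high deductible gives 71 − 28 = 43. No deviation. ✓
  Risky: high deductible gives 71 − 47 = 24; low deductible gives 127 − 13 = 114. Would deviate. ✗
Neither assignment is incentive-compatible.

None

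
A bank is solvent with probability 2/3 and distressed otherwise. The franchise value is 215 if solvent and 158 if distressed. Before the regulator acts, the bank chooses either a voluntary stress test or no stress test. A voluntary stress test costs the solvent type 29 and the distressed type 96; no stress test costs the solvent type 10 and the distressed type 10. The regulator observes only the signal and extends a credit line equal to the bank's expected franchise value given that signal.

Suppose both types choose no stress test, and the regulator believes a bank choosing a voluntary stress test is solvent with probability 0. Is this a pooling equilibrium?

Yes

At the pooled signal (no stress test) the regulator holds the prior 2/3 and pays 2/3·215 + 1/3·158 = 196. Off-path (stress test) belief 0 gives 0·215 + 1·158 = 158.
Solvent: no stress test gives 196 − 10 = 186; stress test gives 158 − 29 = 129. Stays. ✓
Distressed: no stress test gives 196 − 10 = 186; stress test gives 158 − 96 = 62. Stays. ✓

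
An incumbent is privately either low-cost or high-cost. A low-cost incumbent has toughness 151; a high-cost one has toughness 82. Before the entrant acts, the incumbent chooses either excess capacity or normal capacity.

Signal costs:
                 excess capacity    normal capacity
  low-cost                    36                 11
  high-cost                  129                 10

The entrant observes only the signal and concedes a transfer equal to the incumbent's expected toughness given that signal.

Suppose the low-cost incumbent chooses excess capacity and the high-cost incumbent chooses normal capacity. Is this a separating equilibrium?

Yes

If types separate, excess capacity earns payment 151 and normal capacity earns 82.
Low-cost: excess capacity gives 151 − 36 = 115; normal capacity gives 82 − 11 = 71. No deviation. ✓
High-cost: normal capacity gives 82 − 10 = 72; excess capacity gives 151 − 129 = 22. No deviation. ✓
Both incentive constraints hold.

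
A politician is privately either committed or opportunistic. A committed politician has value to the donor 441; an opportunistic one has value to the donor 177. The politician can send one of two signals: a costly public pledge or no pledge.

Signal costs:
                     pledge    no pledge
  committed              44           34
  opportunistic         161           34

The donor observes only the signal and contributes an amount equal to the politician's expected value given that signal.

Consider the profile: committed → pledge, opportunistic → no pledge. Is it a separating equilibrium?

No

If types separate, pledge earns payment 441 and no pledge earns 177.
Committed: pledge gives 441 − 44 = 397; no pledge gives 177 − 34 = 143. No deviation. ✓
Opportunistic: no pledge gives 177 − 34 = 143; pledge gives 441 − 161 = 280. Would deviate. ✗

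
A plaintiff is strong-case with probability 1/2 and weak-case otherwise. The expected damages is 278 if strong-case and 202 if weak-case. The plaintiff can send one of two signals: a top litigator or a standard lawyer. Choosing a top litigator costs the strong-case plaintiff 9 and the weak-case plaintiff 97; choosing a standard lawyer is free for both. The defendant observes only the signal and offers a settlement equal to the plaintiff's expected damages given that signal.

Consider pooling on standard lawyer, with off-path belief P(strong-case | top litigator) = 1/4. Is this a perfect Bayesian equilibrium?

Yes

At the pooled signal (standard lawyer) the defendant holds the prior 1/2 and pays 1/2·278 + 1/2·202 = 240. Off-path (top litigator) belief 1/4 gives 1/4·278 + 3/4·202 = 221.
Strong-case: standard lawyer gives 240 − 0 = 240; top litigator gives 221 − 9 = 212. Stays. ✓
Weak-case: standard lawyer gives 240 − 0 = 240; top litigator gives 221 − 97 = 124. Stays. ✓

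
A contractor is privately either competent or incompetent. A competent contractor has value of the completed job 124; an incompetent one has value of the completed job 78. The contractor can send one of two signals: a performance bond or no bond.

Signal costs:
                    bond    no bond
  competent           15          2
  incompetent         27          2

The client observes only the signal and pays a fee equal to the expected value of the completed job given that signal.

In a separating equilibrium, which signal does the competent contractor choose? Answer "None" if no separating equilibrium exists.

None

Try competent → bond, incompetent → no bond:
  Under separation the client infers type exactly: bond → competent (pays 124), no bond → incompetent (pays 78).
  Competent: bond gives 124 − 15 = 109; no bond gives 78 − 2 = 76. No deviation. ✓
  Incompetent: no bond gives 78 − 2 = 76; bond gives 124 − 27 = 97. Would deviate. ✗
Try competent → no bond, incompetent → bond:
  Under separation the client infers type exactly: no bond → competent (pays 124), bond → incompetent (pays 78).
  Competent: no bond gives 124 − 2 = 122; bond gives 78 − 15 = 63. No deviation. ✓
  Incompetent: bond gives 78 − 27 = 51; no bond gives 124 − 2 = 122. Would deviate. ✗
Neither assignment is incentive-compatible.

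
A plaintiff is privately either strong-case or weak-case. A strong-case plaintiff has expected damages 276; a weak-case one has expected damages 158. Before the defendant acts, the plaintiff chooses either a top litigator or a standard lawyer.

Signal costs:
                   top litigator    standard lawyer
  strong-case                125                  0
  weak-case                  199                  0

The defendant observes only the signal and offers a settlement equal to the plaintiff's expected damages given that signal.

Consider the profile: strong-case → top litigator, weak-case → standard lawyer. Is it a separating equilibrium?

No

Under separation the defendant infers type exactly: top litigator → strong-case (pays 276), standard lawyer → weak-case (pays 158).
Strong-case: top litigator gives 276 − 125 = 151; standard lawyer gives 158 − 0 = 158. Would deviate. ✗
Weak-case: standard lawyer gives 158 − 0 = 158; top litigator gives 276 − 199 = 77. No deviation. ✓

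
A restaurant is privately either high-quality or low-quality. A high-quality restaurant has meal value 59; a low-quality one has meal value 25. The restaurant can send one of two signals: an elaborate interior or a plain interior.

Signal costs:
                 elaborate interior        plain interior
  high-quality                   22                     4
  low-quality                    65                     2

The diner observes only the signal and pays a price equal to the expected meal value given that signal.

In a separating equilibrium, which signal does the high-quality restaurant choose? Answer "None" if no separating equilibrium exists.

Try high-quality → elaborate interior, low-quality → plain interior:
  Under separation the diner infers type exactly: elaborate interior → high-quality (pays 59), plain interior → low-quality (pays 25).
  High-quality: elaborate interior gives 59 − 22 = 37; plain interior gives 25 − 4 = 21. No deviation. ✓
  Low-quality: plain interior gives 25 − 2 = 23; elaborate interior gives 59 − 65 = -6. No deviation. ✓
Both hold — the high-quality type sends elaborate interior.

elaborate interior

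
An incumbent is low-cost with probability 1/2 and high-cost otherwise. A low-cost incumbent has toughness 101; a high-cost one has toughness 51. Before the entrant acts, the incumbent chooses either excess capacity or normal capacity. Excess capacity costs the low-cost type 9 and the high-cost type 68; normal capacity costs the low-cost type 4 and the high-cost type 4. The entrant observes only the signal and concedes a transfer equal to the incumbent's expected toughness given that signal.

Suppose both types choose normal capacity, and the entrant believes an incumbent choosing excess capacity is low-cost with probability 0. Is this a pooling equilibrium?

At the pooled signal (normal capacity) the entrant holds the prior 1/2 and pays 1/2·101 + 1/2·51 = 76. Off-path (excess capacity) belief 0 gives 0·101 + 1·51 = 51.
Low-cost: normal capacity gives 76 − 4 = 72; excess capacity gives 51 − 9 = 42. Stays. ✓
High-cost: normal capacity gives 76 − 4 = 72; excess capacity gives 51 − 68 = -17. Stays. ✓

Yes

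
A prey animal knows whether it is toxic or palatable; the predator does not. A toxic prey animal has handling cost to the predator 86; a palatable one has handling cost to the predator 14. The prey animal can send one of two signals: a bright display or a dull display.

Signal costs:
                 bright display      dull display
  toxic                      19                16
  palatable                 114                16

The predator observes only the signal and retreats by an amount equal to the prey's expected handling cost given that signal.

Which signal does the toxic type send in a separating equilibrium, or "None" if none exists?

bright display

Try toxic → bright display, palatable → dull display:
  Under separation the predator infers type exactly: bright display → toxic (pays 86), dull display → palatable (pays 14).
  Toxic: bright display gives 86 − 19 = 67; dull display gives 14 − 16 = -2. No deviation. ✓
  Palatable: dull display gives 14 − 16 = -2; bright display gives 86 − 114 = -28. No deviation. ✓
Both hold — the toxic type sends bright display.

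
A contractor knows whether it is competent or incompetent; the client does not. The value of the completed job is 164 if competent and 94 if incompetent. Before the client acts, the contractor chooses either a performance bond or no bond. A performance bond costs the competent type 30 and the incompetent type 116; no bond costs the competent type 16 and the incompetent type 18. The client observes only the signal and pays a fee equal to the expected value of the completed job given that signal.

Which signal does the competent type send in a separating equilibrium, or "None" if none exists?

bond

Try competent → bond, incompetent → no bond:
  Under separation the client infers type exactly: bond → competent (pays 164), no bond → incompetent (pays 94).
  Competent: bond gives 164 − 30 = 134; no bond gives 94 − 16 = 78. No deviation. ✓
  Incompetent: no bond gives 94 − 18 = 76; bond gives 164 − 116 = 48. No deviation. ✓
Both hold — the competent type sends bond.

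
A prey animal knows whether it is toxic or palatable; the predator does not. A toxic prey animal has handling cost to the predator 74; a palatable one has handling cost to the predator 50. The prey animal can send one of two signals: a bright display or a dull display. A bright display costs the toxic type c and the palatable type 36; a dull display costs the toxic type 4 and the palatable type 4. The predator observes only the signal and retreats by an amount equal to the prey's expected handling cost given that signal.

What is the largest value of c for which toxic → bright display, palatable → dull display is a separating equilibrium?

28

Under separation: bright display → toxic (pays 74); dull display → palatable (pays 50).
Palatable: 50 − 4 = 46 ≥ 74 − 36 = 38. Holds regardless of c. ✓
Toxic: 74 − c ≥ 50 − 4, so c ≤ 74 − 46 = 28.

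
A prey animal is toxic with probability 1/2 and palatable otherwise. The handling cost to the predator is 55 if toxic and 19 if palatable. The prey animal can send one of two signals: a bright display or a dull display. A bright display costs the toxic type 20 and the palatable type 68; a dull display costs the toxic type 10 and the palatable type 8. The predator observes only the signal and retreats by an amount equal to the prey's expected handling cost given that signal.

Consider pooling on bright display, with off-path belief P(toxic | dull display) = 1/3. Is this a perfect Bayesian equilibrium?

At the pooled signal (bright display) the predator holds the prior 1/2 and pays 1/2·55 + 1/2·19 = 37. Off-path (dull display) belief 1/3 gives 1/3·55 + 2/3·19 = 31.
Toxic: bright display gives 37 − 20 = 17; dull display gives 31 − 10 = 21. Deviates. ✗
Palatable: bright display gives 37 − 68 = -31; dull display gives 31 − 8 = 23. Deviates. ✗

No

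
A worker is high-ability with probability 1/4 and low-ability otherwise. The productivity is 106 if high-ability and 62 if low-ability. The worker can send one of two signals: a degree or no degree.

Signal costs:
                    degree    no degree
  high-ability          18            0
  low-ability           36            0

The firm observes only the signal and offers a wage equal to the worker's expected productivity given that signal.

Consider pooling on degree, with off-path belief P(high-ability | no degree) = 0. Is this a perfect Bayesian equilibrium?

At the pooled signal (degree) the firm holds the prior 1/4 and pays 1/4·106 + 3/4·62 = 73. Off-path (no degree) belief 0 gives 0·106 + 1·62 = 62.
High-ability: degree gives 73 − 18 = 55; no degree gives 62 − 0 = 62. Deviates. ✗
Low-ability: degree gives 73 − 36 = 37; no degree gives 62 − 0 = 62. Deviates. ✗

No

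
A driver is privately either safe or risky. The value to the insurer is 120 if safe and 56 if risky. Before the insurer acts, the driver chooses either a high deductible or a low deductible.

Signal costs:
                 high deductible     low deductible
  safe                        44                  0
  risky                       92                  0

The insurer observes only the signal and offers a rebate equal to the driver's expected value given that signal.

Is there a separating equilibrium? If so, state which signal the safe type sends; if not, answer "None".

high deductible

Try safe → high deductible, risky → low deductible:
  Under separation the insurer infers type exactly: high deductible → safe (pays 120), low deductible → risky (pays 56).
  Safe: high deductible gives 120 − 44 = 76; low deductible gives 56 − 0 = 56. No deviation. ✓
  Risky: low deductible gives 56 − 0 = 56; high deductible gives 120 − 92 = 28. No deviation. ✓
Both hold — the safe type sends high deductible.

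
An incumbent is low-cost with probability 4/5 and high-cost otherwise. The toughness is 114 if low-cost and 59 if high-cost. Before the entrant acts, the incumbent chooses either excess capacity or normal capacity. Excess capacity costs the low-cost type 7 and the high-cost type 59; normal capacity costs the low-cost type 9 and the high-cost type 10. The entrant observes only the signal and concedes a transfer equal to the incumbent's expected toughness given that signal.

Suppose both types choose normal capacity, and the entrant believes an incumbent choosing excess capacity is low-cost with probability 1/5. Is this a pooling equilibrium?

Yes

On the equilibrium path (normal capacity) the entrant holds the prior 4/5 and pays 4/5·114 + 1/5·59 = 103. Off-path (excess capacity) belief 1/5 gives 1/5·114 + 4/5·59 = 70.
Low-cost: normal capacity gives 103 − 9 = 94; excess capacity gives 70 − 7 = 63. Stays. ✓
High-cost: normal capacity gives 103 − 10 = 93; excess capacity gives 70 − 59 = 11. Stays. ✓
Beliefs are Bayes-consistent on-path and both types best-respond.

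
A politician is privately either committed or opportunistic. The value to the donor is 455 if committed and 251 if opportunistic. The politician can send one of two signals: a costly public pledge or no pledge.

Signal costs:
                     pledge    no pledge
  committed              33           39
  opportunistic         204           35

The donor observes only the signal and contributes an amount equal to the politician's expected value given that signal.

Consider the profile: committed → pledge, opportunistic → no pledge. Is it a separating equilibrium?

If types separate, pledge earns payment 455 and no pledge earns 251.
Committed: pledge gives 455 − 33 = 422; no pledge gives 251 − 39 = 212. No deviation. ✓
Opportunistic: no pledge gives 251 − 35 = 216; pledge gives 455 − 204 = 251. Would deviate. ✗

No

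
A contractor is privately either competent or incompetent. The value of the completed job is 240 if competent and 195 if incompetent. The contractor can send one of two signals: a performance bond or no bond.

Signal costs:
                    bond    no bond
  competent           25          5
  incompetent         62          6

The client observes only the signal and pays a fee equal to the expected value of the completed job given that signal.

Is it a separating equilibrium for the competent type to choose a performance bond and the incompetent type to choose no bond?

If types separate, bond earns payment 240 and no bond earns 195.
Competent: bond gives 240 − 25 = 215; no bond gives 195 − 5 = 190. No deviation. ✓
Incompetent: no bond gives 195 − 6 = 189; bond gives 240 − 62 = 178. No deviation. ✓
Neither type gains from mimicking the other.

Yes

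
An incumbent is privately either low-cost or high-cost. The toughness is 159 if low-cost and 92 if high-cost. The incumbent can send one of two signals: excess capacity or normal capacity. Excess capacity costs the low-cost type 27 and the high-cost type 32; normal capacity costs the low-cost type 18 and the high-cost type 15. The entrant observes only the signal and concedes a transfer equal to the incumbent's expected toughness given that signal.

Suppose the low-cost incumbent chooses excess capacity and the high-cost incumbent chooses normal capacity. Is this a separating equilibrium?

No

If types separate, excess capacity earns payment 159 and normal capacity earns 92.
Low-cost: excess capacity gives 159 − 27 = 132; normal capacity gives 92 − 18 = 74. No deviation. ✓
High-cost: normal capacity gives 92 − 15 = 77; excess capacity gives 159 − 32 = 127. Would deviate. ✗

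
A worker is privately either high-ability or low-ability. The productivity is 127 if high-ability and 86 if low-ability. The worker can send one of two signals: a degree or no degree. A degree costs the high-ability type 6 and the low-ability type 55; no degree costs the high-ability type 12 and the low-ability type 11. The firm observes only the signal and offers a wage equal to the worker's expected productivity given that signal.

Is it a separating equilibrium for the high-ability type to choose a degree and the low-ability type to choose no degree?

Under separation the firm infers type exactly: degree → high-ability (pays 127), no degree → low-ability (pays 86).
High-ability: degree gives 127 − 6 = 121; no degree gives 86 − 12 = 74. No deviation. ✓
Low-ability: no degree gives 86 − 11 = 75; degree gives 127 − 55 = 72. No deviation. ✓
Both incentive constraints hold.

Yes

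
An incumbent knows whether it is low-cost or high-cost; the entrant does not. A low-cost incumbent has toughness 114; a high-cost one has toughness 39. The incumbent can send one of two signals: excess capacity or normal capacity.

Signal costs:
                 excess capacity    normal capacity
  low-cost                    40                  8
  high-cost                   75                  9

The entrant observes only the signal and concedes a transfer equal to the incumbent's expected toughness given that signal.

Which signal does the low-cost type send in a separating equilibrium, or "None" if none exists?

Try low-cost → excess capacity, high-cost → normal capacity:
  If types separate, excess capacity earns payment 114 and normal capacity earns 39.
  Low-cost: excess capacity gives 114 − 40 = 74; normal capacity gives 39 − 8 = 31. No deviation. ✓
  High-cost: normal capacity gives 39 − 9 = 30; excess capacity gives 114 − 75 = 39. Would deviate. ✗
Try low-cost → normal capacity, high-cost → excess capacity:
  If types separate, normal capacity earns payment 114 and excess capacity earns 39.
  Low-cost: normal capacity gives 114 − 8 = 106; excess capacity gives 39 − 40 = -1. No deviation. ✓
  High-cost: excess capacity gives 39 − 75 = -36; normal capacity gives 114 − 9 = 105. Would deviate. ✗
Neither assignment is incentive-compatible.

None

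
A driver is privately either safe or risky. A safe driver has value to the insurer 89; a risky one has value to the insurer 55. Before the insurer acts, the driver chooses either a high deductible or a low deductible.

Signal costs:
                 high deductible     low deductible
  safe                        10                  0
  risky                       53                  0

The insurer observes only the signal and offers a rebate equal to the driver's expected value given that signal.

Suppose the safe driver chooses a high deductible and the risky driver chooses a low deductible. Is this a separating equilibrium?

Yes

If types separate, high deductible earns payment 89 and low deductible earns 55.
Safe: high deductible gives 89 − 10 = 79; low deductible gives 55 − 0 = 55. No deviation. ✓
Risky: low deductible gives 55 − 0 = 55; high deductible gives 89 − 53 = 36. No deviation. ✓
Both incentive constraints hold.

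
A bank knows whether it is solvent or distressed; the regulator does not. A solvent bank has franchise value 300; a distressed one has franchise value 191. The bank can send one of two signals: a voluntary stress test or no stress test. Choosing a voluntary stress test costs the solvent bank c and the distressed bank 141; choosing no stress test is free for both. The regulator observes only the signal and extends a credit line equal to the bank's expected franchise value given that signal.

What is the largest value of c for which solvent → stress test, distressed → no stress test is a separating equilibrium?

109

Under separation: stress test → solvent (pays 300); no stress test → distressed (pays 191).
Distressed: 191 − 0 = 191 ≥ 300 − 141 = 159. Holds regardless of c. ✓
Solvent: 300 − c ≥ 191 − 0, so c ≤ 300 − 191 = 109.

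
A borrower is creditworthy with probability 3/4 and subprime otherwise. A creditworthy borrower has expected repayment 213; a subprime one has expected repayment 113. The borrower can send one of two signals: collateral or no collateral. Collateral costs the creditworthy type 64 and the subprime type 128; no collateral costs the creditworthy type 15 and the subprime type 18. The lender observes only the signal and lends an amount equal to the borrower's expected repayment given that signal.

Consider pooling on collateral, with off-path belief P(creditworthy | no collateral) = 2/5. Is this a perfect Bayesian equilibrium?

At the pooled signal (collateral) the lender holds the prior 3/4 and pays 3/4·213 + 1/4·113 = 188. Off-path (no collateral) belief 2/5 gives 2/5·213 + 3/5·113 = 153.
Creditworthy: collateral gives 188 − 64 = 124; no collateral gives 153 − 15 = 138. Deviates. ✗
Subprime: collateral gives 188 − 128 = 60; no collateral gives 153 − 18 = 135. Deviates. ✗

No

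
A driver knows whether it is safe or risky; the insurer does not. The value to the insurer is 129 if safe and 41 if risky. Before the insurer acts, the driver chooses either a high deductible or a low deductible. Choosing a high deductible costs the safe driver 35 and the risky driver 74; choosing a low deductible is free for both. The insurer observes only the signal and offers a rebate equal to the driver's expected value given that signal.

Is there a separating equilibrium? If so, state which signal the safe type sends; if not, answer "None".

None

Try safe → high deductible, risky → low deductible:
  If types separate, high deductible earns payment 129 and low deductible earns 41.
  Safe: high deductible gives 129 − 35 = 94; low deductible gives 41 − 0 = 41. No deviation. ✓
  Risky: low deductible gives 41 − 0 = 41; high deductible gives 129 − 74 = 55. Would deviate. ✗
Try safe → low deductible, risky → high deductible:
  If types separate, low deductible earns payment 129 and high deductible earns 41.
  Safe: low deductible gives 129 − 0 = 129; high deductible gives 41 − 35 = 6. No deviation. ✓
  Risky: high deductible gives 41 − 74 = -33; low deductible gives 129 − 0 = 129. Would deviate. ✗
Neither assignment is incentive-compatible.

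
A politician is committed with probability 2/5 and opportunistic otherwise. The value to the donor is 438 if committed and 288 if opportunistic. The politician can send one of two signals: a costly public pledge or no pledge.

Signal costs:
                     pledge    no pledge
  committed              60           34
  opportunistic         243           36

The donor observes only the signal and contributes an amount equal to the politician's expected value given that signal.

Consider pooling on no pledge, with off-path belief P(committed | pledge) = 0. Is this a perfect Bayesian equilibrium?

At the pooled signal (no pledge) the donor holds the prior 2/5 and pays 2/5·438 + 3/5·288 = 348. Off-path (pledge) belief 0 gives 0·438 + 1·288 = 288.
Committed: no pledge gives 348 − 34 = 314; pledge gives 288 − 60 = 228. Stays. ✓
Opportunistic: no pledge gives 348 − 36 = 312; pledge gives 288 − 243 = 45. Stays. ✓

Yes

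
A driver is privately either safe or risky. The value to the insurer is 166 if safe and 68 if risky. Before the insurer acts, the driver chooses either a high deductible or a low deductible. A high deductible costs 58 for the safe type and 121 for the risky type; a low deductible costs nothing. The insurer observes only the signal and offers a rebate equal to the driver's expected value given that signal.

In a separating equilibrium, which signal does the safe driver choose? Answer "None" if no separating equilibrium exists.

Try safe → high deductible, risky → low deductible:
  If types separate, high deductible earns payment 166 and low deductible earns 68.
  Safe: high deductible gives 166 − 58 = 108; low deductible gives 68 − 0 = 68. No deviation. ✓
  Risky: low deductible gives 68 − 0 = 68; high deductible gives 166 − 121 = 45. No deviation. ✓
Both hold — the safe type sends high deductible.

high deductible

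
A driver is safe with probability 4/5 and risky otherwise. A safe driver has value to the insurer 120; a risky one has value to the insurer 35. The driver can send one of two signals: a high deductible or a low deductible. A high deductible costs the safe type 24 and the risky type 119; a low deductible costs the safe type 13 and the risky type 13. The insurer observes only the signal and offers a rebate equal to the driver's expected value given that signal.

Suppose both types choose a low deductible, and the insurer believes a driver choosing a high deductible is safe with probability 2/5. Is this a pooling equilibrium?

On the equilibrium path (low deductible) the insurer holds the prior 4/5 and pays 4/5·120 + 1/5·35 = 103. Off-path (high deductible) belief 2/5 gives 2/5·120 + 3/5·35 = 69.
Safe: low deductible gives 103 − 13 = 90; high deductible gives 69 − 24 = 45. Stays. ✓
Risky: low deductible gives 103 − 13 = 90; high deductible gives 69 − 119 = -50. Stays. ✓
Beliefs are Bayes-consistent on-path and both types best-respond.

Yes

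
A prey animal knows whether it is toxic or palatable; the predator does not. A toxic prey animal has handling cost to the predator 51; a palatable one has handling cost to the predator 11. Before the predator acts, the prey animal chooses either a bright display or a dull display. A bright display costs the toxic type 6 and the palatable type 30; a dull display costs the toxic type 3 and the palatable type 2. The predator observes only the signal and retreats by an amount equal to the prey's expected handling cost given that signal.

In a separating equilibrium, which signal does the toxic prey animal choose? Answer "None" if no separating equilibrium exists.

Try toxic → bright display, palatable → dull display:
  If types separate, bright display earns payment 51 and dull display earns 11.
  Toxic: bright display gives 51 − 6 = 45; dull display gives 11 − 3 = 8. No deviation. ✓
  Palatable: dull display gives 11 − 2 = 9; bright display gives 51 − 30 = 21. Would deviate. ✗
Try toxic → dull display, palatable → bright display:
  If types separate, dull display earns payment 51 and bright display earns 11.
  Toxic: dull display gives 51 − 3 = 48; bright display gives 11 − 6 = 5. No deviation. ✓
  Palatable: bright display gives 11 − 30 = -19; dull display gives 51 − 2 = 49. Would deviate. ✗
Neither assignment is incentive-compatible.

None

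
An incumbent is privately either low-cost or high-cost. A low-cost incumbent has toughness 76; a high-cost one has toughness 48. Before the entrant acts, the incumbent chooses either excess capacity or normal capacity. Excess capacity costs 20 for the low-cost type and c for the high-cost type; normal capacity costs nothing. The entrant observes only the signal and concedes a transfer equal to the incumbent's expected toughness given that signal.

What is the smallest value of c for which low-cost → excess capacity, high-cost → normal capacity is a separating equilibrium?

Under separation: excess capacity → low-cost (pays 76); normal capacity → high-cost (pays 48).
Low-cost: 76 − 20 = 56 ≥ 48 − 0 = 48. Holds regardless of c. ✓
High-cost: 48 − 0 ≥ 76 − c, so c ≥ 76 − 48 = 28.

28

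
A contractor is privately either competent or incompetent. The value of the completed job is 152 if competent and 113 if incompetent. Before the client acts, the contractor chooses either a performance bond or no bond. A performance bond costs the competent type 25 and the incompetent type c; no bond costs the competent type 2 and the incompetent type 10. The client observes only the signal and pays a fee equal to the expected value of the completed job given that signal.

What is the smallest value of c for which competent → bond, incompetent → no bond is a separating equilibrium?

49

Under separation: bond → competent (pays 152); no bond → incompetent (pays 113).
Competent: 152 − 25 = 127 ≥ 113 − 2 = 111. Holds regardless of c. ✓
Incompetent: 113 − 10 ≥ 152 − c, so c ≥ 152 − 103 = 49.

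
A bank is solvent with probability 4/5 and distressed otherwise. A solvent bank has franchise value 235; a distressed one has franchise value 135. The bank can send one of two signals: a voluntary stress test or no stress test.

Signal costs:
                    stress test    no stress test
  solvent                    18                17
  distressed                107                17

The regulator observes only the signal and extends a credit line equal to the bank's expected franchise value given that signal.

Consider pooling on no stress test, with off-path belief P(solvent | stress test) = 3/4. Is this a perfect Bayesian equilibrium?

At the pooled signal (no stress test) the regulator holds the prior 4/5 and pays 4/5·235 + 1/5·135 = 215. Off-path (stress test) belief 3/4 gives 3/4·235 + 1/4·135 = 210.
Solvent: no stress test gives 215 − 17 = 198; stress test gives 210 − 18 = 192. Stays. ✓
Distressed: no stress test gives 215 − 17 = 198; stress test gives 210 − 107 = 103. Stays. ✓

Yes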